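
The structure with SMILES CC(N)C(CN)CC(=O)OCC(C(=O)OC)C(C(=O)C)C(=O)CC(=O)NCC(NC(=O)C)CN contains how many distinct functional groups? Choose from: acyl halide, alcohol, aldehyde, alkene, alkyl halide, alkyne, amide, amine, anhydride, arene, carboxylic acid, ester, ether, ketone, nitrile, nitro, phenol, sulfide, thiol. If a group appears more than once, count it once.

4

–NH2 on an sp³ carbon with no adjacent C=O → amine.
pendant –CH2NH2: N on sp³ C, no adjacent C=O → amine.
–C(=O)–O–C with C on the carbonyl side → ester.
pendant –COOCH3: carbonyl C bonded to C and –OCH3 → ester.
pendant –COCH3: carbonyl C bonded to two carbons → ketone.
–C(=O)– with carbon on both sides → ketone.
–C(=O)–N– linkage → amide (the N is not an amine).
pendant –NHC(=O)CH3: N bonded to a carbonyl → amide (not amine).
–NH2 on an sp³ carbon with no adjacent C=O → amine.
Distinct types present: amide, amine, ester, ketone.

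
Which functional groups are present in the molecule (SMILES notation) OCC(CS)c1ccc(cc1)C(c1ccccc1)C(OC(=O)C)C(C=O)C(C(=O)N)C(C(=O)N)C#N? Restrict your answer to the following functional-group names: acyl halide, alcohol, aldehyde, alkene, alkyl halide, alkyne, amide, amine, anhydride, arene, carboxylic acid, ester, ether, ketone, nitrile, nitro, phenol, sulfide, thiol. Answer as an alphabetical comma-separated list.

HO– on an sp³ carbon → alcohol.
pendant –CH2SH → thiol.
para-disubstituted benzene ring → arene.
pendant –C6H5: benzene ring → arene.
pendant –OC(=O)CH3: an acyloxy group → ester.
pendant –CHO: carbonyl C bonded to C and H → aldehyde.
pendant –CONH2: carbonyl C bonded to C and N → amide.
pendant –CONH2: carbonyl C bonded to C and N → amide.
–C≡N: carbon triple-bonded to nitrogen → nitrile.

alcohol, aldehyde, amide, arene, ester, nitrile, thiol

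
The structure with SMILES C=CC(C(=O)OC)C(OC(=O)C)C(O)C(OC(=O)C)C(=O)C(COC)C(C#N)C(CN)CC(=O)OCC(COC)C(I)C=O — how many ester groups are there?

4

C=C double bond → alkene.
pendant –COOCH3: carbonyl C bonded to C and –OCH3 → ester.
pendant –OC(=O)CH3: an acyloxy group → ester.
–OH on an sp³ carbon → alcohol (secondary).
pendant –OC(=O)CH3: an acyloxy group → ester.
–C(=O)– with carbon on both sides → ketone.
pendant –CH2OCH3: C–O–C linkage → ether.
pendant –C≡N: nitrile.
pendant –CH2NH2: N on sp³ C, no adjacent C=O → amine.
–C(=O)–O–C with C on the carbonyl side → ester.
pendant –CH2OCH3: C–O–C linkage → ether.
halogen on an sp³ carbon → alkyl halide.
terminal –CHO: carbonyl C bonded to H and C → aldehyde.
Ester appears at: CH(COOCH3), CH(OCOCH3), CH(OCOCH3), CH2COOCH2 → 4.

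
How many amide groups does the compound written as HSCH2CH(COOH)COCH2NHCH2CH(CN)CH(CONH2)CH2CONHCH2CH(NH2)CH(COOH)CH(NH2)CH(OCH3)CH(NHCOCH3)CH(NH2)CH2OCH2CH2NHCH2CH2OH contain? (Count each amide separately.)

3

Reading the structure from left to right:
  HSCH2: –SH on an sp³ carbon → thiol.
  CH(COOH): pendant –COOH: carbonyl C bonded to C and –OH → carboxylic acid.
  CO: –C(=O)– with carbon on both sides → ketone.
  CH2NHCH2: C–N–C with sp³ carbons and no adjacent C=O → amine (secondary).
  CH(CN): pendant –C≡N: nitrile.
  CH(CONH2): pendant –CONH2: carbonyl C bonded to C and N → amide.
  CH2CONHCH2: –C(=O)–N– linkage → amide (the N is not an amine).
  CH(NH2): –NH2 on an sp³ carbon with no adjacent C=O → amine.
  CH(COOH): pendant –COOH: carbonyl C bonded to C and –OH → carboxylic acid.
  CH(NH2): –NH2 on an sp³ carbon with no adjacent C=O → amine.
  CH(OCH3): pendant –OCH3: C–O–C with sp³ C, no adjacent C=O → ether.
  CH(NHCOCH3): pendant –NHC(=O)CH3: N bonded to a carbonyl → amide (not amine).
  CH(NH2): –NH2 on an sp³ carbon with no adjacent C=O → amine.
  CH2OCH2: C–O–C with sp³ carbons on both sides and no adjacent C=O → ether.
  CH2NHCH2: C–N–C with sp³ carbons and no adjacent C=O → amine (secondary).
  CH2OH: –OH on an sp³ carbon → alcohol.
Amide appears at: CH(CONH2), CH2CONHCH2, CH(NHCOCH3) → 3.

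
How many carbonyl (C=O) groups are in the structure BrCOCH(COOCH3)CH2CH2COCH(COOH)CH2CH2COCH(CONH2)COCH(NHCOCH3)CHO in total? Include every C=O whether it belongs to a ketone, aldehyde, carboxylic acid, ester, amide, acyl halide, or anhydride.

BrCO: acyl halide, 1 C=O (running total 1).
CH(COOCH3): ester, 1 C=O (running total 2).
CO: ketone, 1 C=O (running total 3).
CH(COOH): carboxylic acid, 1 C=O (running total 4).
CO: ketone, 1 C=O (running total 5).
CH(CONH2): amide, 1 C=O (running total 6).
CO: ketone, 1 C=O (running total 7).
CH(NHCOCH3): amide, 1 C=O (running total 8).
CHO: aldehyde, 1 C=O (running total 9).

9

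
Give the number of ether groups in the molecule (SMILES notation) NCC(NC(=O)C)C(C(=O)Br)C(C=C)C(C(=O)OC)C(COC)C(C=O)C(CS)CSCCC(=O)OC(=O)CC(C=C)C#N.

–NH2 on an sp³ carbon with no adjacent C=O → amine.
pendant –NHC(=O)CH3: N bonded to a carbonyl → amide (not amine).
pendant –C(=O)X: carbonyl C bonded to C and halogen → acyl halide.
pendant –CH=CH2: C=C double bond → alkene.
pendant –COOCH3: carbonyl C bonded to C and –OCH3 → ester.
pendant –CH2OCH3: C–O–C linkage → ether.
pendant –CHO: carbonyl C bonded to C and H → aldehyde.
pendant –CH2SH → thiol.
C–S–C linkage → sulfide (thioether).
two acyl groups sharing one oxygen, –C(=O)–O–C(=O)– → anhydride.
pendant –CH=CH2: C=C double bond → alkene.
–C≡N: carbon triple-bonded to nitrogen → nitrile.
Ether appears at: CH(CH2OCH3) → 1.

1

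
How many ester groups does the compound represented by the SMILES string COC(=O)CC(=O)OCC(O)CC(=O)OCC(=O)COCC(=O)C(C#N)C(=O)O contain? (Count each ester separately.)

3

Reading the structure from left to right:
  CH3OOC: CH3O–C(=O)–: carbonyl C bonded to C and to –OCH3 → ester (not ketone + ether).
  CH2COOCH2: –C(=O)–O–C with C on the carbonyl side → ester.
  CH(OH): –OH on an sp³ carbon → alcohol (secondary).
  CH2COOCH2: –C(=O)–O–C with C on the carbonyl side → ester.
  CO: –C(=O)– with carbon on both sides → ketone.
  CH2OCH2: C–O–C with sp³ carbons on both sides and no adjacent C=O → ether.
  CO: –C(=O)– with carbon on both sides → ketone.
  CH(CN): pendant –C≡N: nitrile.
  COOH: –COOH: carbonyl C bonded to –OH and C → carboxylic acid (the –OH is not a separate alcohol).
Ester appears at: CH3OOC, CH2COOCH2, CH2COOCH2 → 3.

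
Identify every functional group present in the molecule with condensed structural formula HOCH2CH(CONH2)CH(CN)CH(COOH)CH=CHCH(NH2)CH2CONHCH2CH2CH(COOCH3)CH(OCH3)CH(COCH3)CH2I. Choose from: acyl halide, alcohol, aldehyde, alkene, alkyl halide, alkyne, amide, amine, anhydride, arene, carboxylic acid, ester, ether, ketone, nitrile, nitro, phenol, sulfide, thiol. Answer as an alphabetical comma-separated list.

alcohol, alkene, alkyl halide, amide, amine, carboxylic acid, ester, ether, ketone, nitrile

Working along the chain:
  HOCH2: HO– on an sp³ carbon → alcohol.
  CH(CONH2): pendant –CONH2: carbonyl C bonded to C and N → amide.
  CH(CN): pendant –C≡N: nitrile.
  CH(COOH): pendant –COOH: carbonyl C bonded to C and –OH → carboxylic acid.
  CH=CH: C=C double bond → alkene.
  CH(NH2): –NH2 on an sp³ carbon with no adjacent C=O → amine.
  CH2CONHCH2: –C(=O)–N– linkage → amide (the N is not an amine).
  CH(COOCH3): pendant –COOCH3: carbonyl C bonded to C and –OCH3 → ester.
  CH(OCH3): pendant –OCH3: C–O–C with sp³ C, no adjacent C=O → ether.
  CH(COCH3): pendant –COCH3: carbonyl C bonded to two carbons → ketone.
  CH2I: halogen on an sp³ carbon → alkyl halide.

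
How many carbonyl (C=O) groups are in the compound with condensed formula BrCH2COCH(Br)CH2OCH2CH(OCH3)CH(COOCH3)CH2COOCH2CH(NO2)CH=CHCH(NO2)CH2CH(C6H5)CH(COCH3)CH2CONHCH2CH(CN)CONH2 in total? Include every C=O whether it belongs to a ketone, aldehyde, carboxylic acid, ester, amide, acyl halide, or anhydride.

CO: ketone, 1 C=O (running total 1).
CH(COOCH3): ester, 1 C=O (running total 2).
CH2COOCH2: ester, 1 C=O (running total 3).
CH(COCH3): ketone, 1 C=O (running total 4).
CH2CONHCH2: amide, 1 C=O (running total 5).
CONH2: amide, 1 C=O (running total 6).

6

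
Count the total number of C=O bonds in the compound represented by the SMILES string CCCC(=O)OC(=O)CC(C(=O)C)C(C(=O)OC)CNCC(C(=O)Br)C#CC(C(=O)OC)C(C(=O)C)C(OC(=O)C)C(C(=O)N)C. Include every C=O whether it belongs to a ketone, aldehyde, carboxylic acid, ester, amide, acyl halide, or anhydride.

9

CH2CO-O-COCH2: anhydride, 2 C=O (running total 2).
CH(COCH3): ketone, 1 C=O (running total 3).
CH(COOCH3): ester, 1 C=O (running total 4).
CH(COBr): acyl halide, 1 C=O (running total 5).
CH(COOCH3): ester, 1 C=O (running total 6).
CH(COCH3): ketone, 1 C=O (running total 7).
CH(OCOCH3): ester, 1 C=O (running total 8).
CH(CONH2): amide, 1 C=O (running total 9).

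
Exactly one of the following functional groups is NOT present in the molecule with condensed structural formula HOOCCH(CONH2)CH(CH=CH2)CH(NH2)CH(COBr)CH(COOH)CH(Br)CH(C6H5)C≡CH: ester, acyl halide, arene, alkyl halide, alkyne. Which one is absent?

alkyl halide: present (CH(Br) — halogen on an sp³ carbon → alkyl halide).
alkyne: present (C≡CH — C≡C triple bond → alkyne).
arene: present (CH(C6H5) — pendant –C6H5: benzene ring → arene).
acyl halide: present (CH(COBr) — pendant –C(=O)X: carbonyl C bonded to C and halogen → acyl halide).
ester: no segment matches this pattern.

ester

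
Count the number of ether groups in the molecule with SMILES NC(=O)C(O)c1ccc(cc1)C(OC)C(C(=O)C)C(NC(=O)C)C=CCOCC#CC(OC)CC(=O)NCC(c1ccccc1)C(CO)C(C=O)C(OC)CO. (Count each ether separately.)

4

–C(=O)NH2: carbonyl C bonded to C and to N → amide (the N is not a separate amine).
–OH on an sp³ carbon → alcohol (secondary).
para-disubstituted benzene ring → arene.
pendant –OCH3: C–O–C with sp³ C, no adjacent C=O → ether.
pendant –COCH3: carbonyl C bonded to two carbons → ketone.
pendant –NHC(=O)CH3: N bonded to a carbonyl → amide (not amine).
C=C double bond → alkene.
C–O–C with sp³ carbons on both sides and no adjacent C=O → ether.
C≡C triple bond → alkyne.
pendant –OCH3: C–O–C with sp³ C, no adjacent C=O → ether.
–C(=O)–N– linkage → amide (the N is not an amine).
pendant –C6H5: benzene ring → arene.
pendant –CH2OH on an sp³ backbone C → alcohol.
pendant –CHO: carbonyl C bonded to C and H → aldehyde.
pendant –OCH3: C–O–C with sp³ C, no adjacent C=O → ether.
–OH on an sp³ carbon → alcohol.
Ether appears at: CH(OCH3), CH2OCH2, CH(OCH3), CH(OCH3) → 4.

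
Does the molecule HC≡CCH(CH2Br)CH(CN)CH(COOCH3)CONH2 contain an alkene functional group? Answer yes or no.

Taking each segment in turn:
  HC≡C: C≡C triple bond → alkyne.
  CH(CH2Br): pendant –CH2X: halogen on sp³ carbon → alkyl halide.
  CH(CN): pendant –C≡N: nitrile.
  CH(COOCH3): pendant –COOCH3: carbonyl C bonded to C and –OCH3 → ester.
  CONH2: –C(=O)NH2: carbonyl C bonded to C and to N → amide (the N is not a separate amine).
The groups actually present are: alkyl halide, alkyne, amide, ester, nitrile.

no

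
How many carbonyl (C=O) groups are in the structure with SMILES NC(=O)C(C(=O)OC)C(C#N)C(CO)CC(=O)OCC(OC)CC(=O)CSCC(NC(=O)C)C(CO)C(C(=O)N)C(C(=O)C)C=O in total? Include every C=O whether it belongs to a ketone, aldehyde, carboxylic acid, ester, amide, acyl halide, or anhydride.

8

H2NCO: amide, 1 C=O (running total 1).
CH(COOCH3): ester, 1 C=O (running total 2).
CH2COOCH2: ester, 1 C=O (running total 3).
CO: ketone, 1 C=O (running total 4).
CH(NHCOCH3): amide, 1 C=O (running total 5).
CH(CONH2): amide, 1 C=O (running total 6).
CH(COCH3): ketone, 1 C=O (running total 7).
CHO: aldehyde, 1 C=O (running total 8).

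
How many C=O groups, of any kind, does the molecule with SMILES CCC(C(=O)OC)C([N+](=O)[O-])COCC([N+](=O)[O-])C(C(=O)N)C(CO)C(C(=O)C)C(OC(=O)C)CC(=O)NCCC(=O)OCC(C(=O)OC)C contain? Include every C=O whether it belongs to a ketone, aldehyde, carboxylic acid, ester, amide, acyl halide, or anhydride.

CH(COOCH3): ester, 1 C=O (running total 1).
CH(CONH2): amide, 1 C=O (running total 2).
CH(COCH3): ketone, 1 C=O (running total 3).
CH(OCOCH3): ester, 1 C=O (running total 4).
CH2CONHCH2: amide, 1 C=O (running total 5).
CH2COOCH2: ester, 1 C=O (running total 6).
CH(COOCH3): ester, 1 C=O (running total 7).

7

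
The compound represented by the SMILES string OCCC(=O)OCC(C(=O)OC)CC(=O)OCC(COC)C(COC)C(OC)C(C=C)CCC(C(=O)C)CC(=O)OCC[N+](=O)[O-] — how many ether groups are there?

3

HO– on an sp³ carbon → alcohol.
–C(=O)–O–C with C on the carbonyl side → ester.
pendant –COOCH3: carbonyl C bonded to C and –OCH3 → ester.
–C(=O)–O–C with C on the carbonyl side → ester.
pendant –CH2OCH3: C–O–C linkage → ether.
pendant –CH2OCH3: C–O–C linkage → ether.
pendant –OCH3: C–O–C with sp³ C, no adjacent C=O → ether.
pendant –CH=CH2: C=C double bond → alkene.
pendant –COCH3: carbonyl C bonded to two carbons → ketone.
–C(=O)–O–C with C on the carbonyl side → ester.
–NO2 on carbon → nitro group.
Ether appears at: CH(CH2OCH3), CH(CH2OCH3), CH(OCH3) → 3.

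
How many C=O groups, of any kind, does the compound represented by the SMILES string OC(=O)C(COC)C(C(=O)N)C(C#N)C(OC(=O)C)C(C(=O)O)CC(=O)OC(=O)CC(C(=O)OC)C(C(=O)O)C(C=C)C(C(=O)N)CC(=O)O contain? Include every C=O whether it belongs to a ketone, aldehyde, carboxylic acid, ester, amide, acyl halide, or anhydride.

10

HOOC: carboxylic acid, 1 C=O (running total 1).
CH(CONH2): amide, 1 C=O (running total 2).
CH(OCOCH3): ester, 1 C=O (running total 3).
CH(COOH): carboxylic acid, 1 C=O (running total 4).
CH2CO-O-COCH2: anhydride, 2 C=O (running total 6).
CH(COOCH3): ester, 1 C=O (running total 7).
CH(COOH): carboxylic acid, 1 C=O (running total 8).
CH(CONH2): amide, 1 C=O (running total 9).
COOH: carboxylic acid, 1 C=O (running total 10).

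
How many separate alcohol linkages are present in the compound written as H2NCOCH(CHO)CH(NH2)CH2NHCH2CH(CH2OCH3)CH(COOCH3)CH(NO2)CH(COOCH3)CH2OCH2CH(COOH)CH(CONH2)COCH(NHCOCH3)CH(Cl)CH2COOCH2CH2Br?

0

–C(=O)NH2: carbonyl C bonded to C and to N → amide (the N is not a separate amine).
pendant –CHO: carbonyl C bonded to C and H → aldehyde.
–NH2 on an sp³ carbon with no adjacent C=O → amine.
C–N–C with sp³ carbons and no adjacent C=O → amine (secondary).
pendant –CH2OCH3: C–O–C linkage → ether.
pendant –COOCH3: carbonyl C bonded to C and –OCH3 → ester.
–NO2 on an sp³ carbon → nitro (the N=O is not a carbonyl).
pendant –COOCH3: carbonyl C bonded to C and –OCH3 → ester.
C–O–C with sp³ carbons on both sides and no adjacent C=O → ether.
pendant –COOH: carbonyl C bonded to C and –OH → carboxylic acid.
pendant –CONH2: carbonyl C bonded to C and N → amide.
–C(=O)– with carbon on both sides → ketone.
pendant –NHC(=O)CH3: N bonded to a carbonyl → amide (not amine).
halogen on an sp³ carbon → alkyl halide.
–C(=O)–O–C with C on the carbonyl side → ester.
halogen on an sp³ carbon → alkyl halide.
No segment is a alcohol: CH(CHO) is aldehyde, not alcohol; CH(CH2OCH3) is ether, not alcohol; CH2OCH2 is ether, not alcohol. → 0.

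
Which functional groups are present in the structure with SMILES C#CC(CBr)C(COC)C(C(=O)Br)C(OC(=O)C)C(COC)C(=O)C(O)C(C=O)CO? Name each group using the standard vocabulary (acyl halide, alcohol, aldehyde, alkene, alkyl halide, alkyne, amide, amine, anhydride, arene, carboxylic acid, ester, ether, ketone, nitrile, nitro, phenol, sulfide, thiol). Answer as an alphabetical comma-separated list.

Reading the structure from left to right:
  HC≡C: C≡C triple bond → alkyne.
  CH(CH2Br): pendant –CH2X: halogen on sp³ carbon → alkyl halide.
  CH(CH2OCH3): pendant –CH2OCH3: C–O–C linkage → ether.
  CH(COBr): pendant –C(=O)X: carbonyl C bonded to C and halogen → acyl halide.
  CH(OCOCH3): pendant –OC(=O)CH3: an acyloxy group → ester.
  CH(CH2OCH3): pendant –CH2OCH3: C–O–C linkage → ether.
  CO: –C(=O)– with carbon on both sides → ketone.
  CH(OH): –OH on an sp³ carbon → alcohol (secondary).
  CH(CHO): pendant –CHO: carbonyl C bonded to C and H → aldehyde.
  CH2OH: –OH on an sp³ carbon → alcohol.

acyl halide, alcohol, aldehyde, alkyl halide, alkyne, ester, ether, ketone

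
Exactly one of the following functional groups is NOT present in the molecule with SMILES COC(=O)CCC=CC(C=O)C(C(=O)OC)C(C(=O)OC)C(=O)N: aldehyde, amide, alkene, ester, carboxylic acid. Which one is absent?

aldehyde: present (CH(CHO) — pendant –CHO: carbonyl C bonded to C and H → aldehyde).
alkene: present (CH=CH — C=C double bond → alkene).
ester: present (CH3OOC — CH3O–C(=O)–: carbonyl C bonded to C and to –OCH3 → ester (not ketone + ether)).
amide: present (CONH2 — –C(=O)NH2: carbonyl C bonded to C and to N → amide (the N is not a separate amine)).
carboxylic acid: absent. In each of CH3OOC and CH(COOCH3), the acyl oxygen is bonded to carbon (–O–C), not to H, so this is an ester. In CONH2, the carbonyl is bonded to nitrogen, not to –OH; that is an amide.

carboxylic acid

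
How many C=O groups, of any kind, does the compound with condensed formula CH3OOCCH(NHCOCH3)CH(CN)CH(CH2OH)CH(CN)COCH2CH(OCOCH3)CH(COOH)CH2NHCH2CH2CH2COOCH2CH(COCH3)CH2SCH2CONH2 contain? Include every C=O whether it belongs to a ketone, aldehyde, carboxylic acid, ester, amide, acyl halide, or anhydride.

CH3OOC: ester, 1 C=O (running total 1).
CH(NHCOCH3): amide, 1 C=O (running total 2).
CO: ketone, 1 C=O (running total 3).
CH(OCOCH3): ester, 1 C=O (running total 4).
CH(COOH): carboxylic acid, 1 C=O (running total 5).
CH2COOCH2: ester, 1 C=O (running total 6).
CH(COCH3): ketone, 1 C=O (running total 7).
CONH2: amide, 1 C=O (running total 8).

8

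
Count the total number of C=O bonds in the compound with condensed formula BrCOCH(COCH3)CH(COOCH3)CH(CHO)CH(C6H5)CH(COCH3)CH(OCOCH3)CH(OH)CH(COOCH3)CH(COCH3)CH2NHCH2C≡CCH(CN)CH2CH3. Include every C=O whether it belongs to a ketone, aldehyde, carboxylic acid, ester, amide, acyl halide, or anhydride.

8

BrCO: acyl halide, 1 C=O (running total 1).
CH(COCH3): ketone, 1 C=O (running total 2).
CH(COOCH3): ester, 1 C=O (running total 3).
CH(CHO): aldehyde, 1 C=O (running total 4).
CH(COCH3): ketone, 1 C=O (running total 5).
CH(OCOCH3): ester, 1 C=O (running total 6).
CH(COOCH3): ester, 1 C=O (running total 7).
CH(COCH3): ketone, 1 C=O (running total 8).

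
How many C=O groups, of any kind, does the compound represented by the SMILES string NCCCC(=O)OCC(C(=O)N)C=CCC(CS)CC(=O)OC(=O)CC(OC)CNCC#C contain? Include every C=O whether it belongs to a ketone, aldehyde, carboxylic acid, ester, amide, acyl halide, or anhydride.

CH2COOCH2: ester, 1 C=O (running total 1).
CH(CONH2): amide, 1 C=O (running total 2).
CH2CO-O-COCH2: anhydride, 2 C=O (running total 4).

4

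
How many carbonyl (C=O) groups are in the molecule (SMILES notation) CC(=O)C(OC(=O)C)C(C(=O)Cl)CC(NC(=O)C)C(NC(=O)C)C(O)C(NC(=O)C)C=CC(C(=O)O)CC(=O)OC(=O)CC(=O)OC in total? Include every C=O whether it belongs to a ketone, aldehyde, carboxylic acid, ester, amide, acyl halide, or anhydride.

10

CO: ketone, 1 C=O (running total 1).
CH(OCOCH3): ester, 1 C=O (running total 2).
CH(COCl): acyl halide, 1 C=O (running total 3).
CH(NHCOCH3): amide, 1 C=O (running total 4).
CH(NHCOCH3): amide, 1 C=O (running total 5).
CH(NHCOCH3): amide, 1 C=O (running total 6).
CH(COOH): carboxylic acid, 1 C=O (running total 7).
CH2CO-O-COCH2: anhydride, 2 C=O (running total 9).
COOCH3: ester, 1 C=O (running total 10).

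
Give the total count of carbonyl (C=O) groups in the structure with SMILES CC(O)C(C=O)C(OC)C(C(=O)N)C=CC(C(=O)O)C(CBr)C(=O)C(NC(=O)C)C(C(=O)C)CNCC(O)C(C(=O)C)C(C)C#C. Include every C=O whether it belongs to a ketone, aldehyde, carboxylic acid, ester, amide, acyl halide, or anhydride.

CH(CHO): aldehyde, 1 C=O (running total 1).
CH(CONH2): amide, 1 C=O (running total 2).
CH(COOH): carboxylic acid, 1 C=O (running total 3).
CO: ketone, 1 C=O (running total 4).
CH(NHCOCH3): amide, 1 C=O (running total 5).
CH(COCH3): ketone, 1 C=O (running total 6).
CH(COCH3): ketone, 1 C=O (running total 7).

7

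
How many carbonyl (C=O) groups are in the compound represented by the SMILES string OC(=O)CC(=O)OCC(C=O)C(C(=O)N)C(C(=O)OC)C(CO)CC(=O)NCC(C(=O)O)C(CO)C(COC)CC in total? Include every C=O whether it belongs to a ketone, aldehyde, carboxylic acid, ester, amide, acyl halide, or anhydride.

7

HOOC: carboxylic acid, 1 C=O (running total 1).
CH2COOCH2: ester, 1 C=O (running total 2).
CH(CHO): aldehyde, 1 C=O (running total 3).
CH(CONH2): amide, 1 C=O (running total 4).
CH(COOCH3): ester, 1 C=O (running total 5).
CH2CONHCH2: amide, 1 C=O (running total 6).
CH(COOH): carboxylic acid, 1 C=O (running total 7).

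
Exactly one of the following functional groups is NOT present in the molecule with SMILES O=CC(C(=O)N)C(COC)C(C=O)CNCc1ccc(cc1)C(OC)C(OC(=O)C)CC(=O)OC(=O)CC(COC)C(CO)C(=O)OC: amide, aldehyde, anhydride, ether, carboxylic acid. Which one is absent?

carboxylic acid

aldehyde: present (OHC — terminal –CHO: carbonyl C bonded to H and C → aldehyde).
amide: present (CH(CONH2) — pendant –CONH2: carbonyl C bonded to C and N → amide).
anhydride: present (CH2CO-O-COCH2 — two acyl groups sharing one oxygen, –C(=O)–O–C(=O)– → anhydride).
ether: present (CH(CH2OCH3) — pendant –CH2OCH3: C–O–C linkage → ether).
carboxylic acid: absent. In each of CH(OCOCH3) and COOCH3, the acyl oxygen is bonded to carbon (–O–C), not to H, so this is an ester. In CH(CONH2), the carbonyl is bonded to nitrogen, not to –OH; that is an amide.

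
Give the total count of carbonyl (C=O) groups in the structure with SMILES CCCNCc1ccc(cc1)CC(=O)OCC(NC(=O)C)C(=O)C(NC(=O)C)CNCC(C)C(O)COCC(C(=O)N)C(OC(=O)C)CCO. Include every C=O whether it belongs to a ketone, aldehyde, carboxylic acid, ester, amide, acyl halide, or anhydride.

CH2COOCH2: ester, 1 C=O (running total 1).
CH(NHCOCH3): amide, 1 C=O (running total 2).
CO: ketone, 1 C=O (running total 3).
CH(NHCOCH3): amide, 1 C=O (running total 4).
CH(CONH2): amide, 1 C=O (running total 5).
CH(OCOCH3): ester, 1 C=O (running total 6).

6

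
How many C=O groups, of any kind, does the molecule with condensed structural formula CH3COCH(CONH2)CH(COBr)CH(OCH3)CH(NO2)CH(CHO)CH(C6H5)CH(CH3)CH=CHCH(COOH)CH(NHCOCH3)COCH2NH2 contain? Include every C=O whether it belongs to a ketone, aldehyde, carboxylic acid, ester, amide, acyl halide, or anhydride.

7

CO: ketone, 1 C=O (running total 1).
CH(CONH2): amide, 1 C=O (running total 2).
CH(COBr): acyl halide, 1 C=O (running total 3).
CH(CHO): aldehyde, 1 C=O (running total 4).
CH(COOH): carboxylic acid, 1 C=O (running total 5).
CH(NHCOCH3): amide, 1 C=O (running total 6).
CO: ketone, 1 C=O (running total 7).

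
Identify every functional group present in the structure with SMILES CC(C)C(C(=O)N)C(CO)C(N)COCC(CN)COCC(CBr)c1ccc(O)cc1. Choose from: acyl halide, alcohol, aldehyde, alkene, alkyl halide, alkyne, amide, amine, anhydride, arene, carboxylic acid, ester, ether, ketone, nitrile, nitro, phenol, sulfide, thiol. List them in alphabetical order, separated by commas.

Taking each segment in turn:
  CH(CONH2): pendant –CONH2: carbonyl C bonded to C and N → amide.
  CH(CH2OH): pendant –CH2OH on an sp³ backbone C → alcohol.
  CH(NH2): –NH2 on an sp³ carbon with no adjacent C=O → amine.
  CH2OCH2: C–O–C with sp³ carbons on both sides and no adjacent C=O → ether.
  CH(CH2NH2): pendant –CH2NH2: N on sp³ C, no adjacent C=O → amine.
  CH2OCH2: C–O–C with sp³ carbons on both sides and no adjacent C=O → ether.
  CH(CH2Br): pendant –CH2X: halogen on sp³ carbon → alkyl halide.
  C6H4OH: –OH attached directly to an aromatic ring → phenol (not alcohol); the ring itself is an arene.

alcohol, alkyl halide, amide, amine, arene, ether, phenol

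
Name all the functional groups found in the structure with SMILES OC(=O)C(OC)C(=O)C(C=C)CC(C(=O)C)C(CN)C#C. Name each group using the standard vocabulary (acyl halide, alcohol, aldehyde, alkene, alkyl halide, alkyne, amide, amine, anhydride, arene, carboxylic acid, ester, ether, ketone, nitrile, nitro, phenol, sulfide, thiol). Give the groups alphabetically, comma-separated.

alkene, alkyne, amine, carboxylic acid, ether, ketone

Reading the structure from left to right:
  HOOC: –COOH: carbonyl C bonded to –OH and C → carboxylic acid (the –OH is not a separate alcohol).
  CH(OCH3): pendant –OCH3: C–O–C with sp³ C, no adjacent C=O → ether.
  CO: –C(=O)– with carbon on both sides → ketone.
  CH(CH=CH2): pendant –CH=CH2: C=C double bond → alkene.
  CH(COCH3): pendant –COCH3: carbonyl C bonded to two carbons → ketone.
  CH(CH2NH2): pendant –CH2NH2: N on sp³ C, no adjacent C=O → amine.
  C≡CH: C≡C triple bond → alkyne.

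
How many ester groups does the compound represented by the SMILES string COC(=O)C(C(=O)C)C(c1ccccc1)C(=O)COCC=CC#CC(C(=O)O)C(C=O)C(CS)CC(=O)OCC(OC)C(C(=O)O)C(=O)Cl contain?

2

Working along the chain:
  CH3OOC: CH3O–C(=O)–: carbonyl C bonded to C and to –OCH3 → ester (not ketone + ether).
  CH(COCH3): pendant –COCH3: carbonyl C bonded to two carbons → ketone.
  CH(C6H5): pendant –C6H5: benzene ring → arene.
  CO: –C(=O)– with carbon on both sides → ketone.
  CH2OCH2: C–O–C with sp³ carbons on both sides and no adjacent C=O → ether.
  CH=CH: C=C double bond → alkene.
  C≡C: C≡C triple bond → alkyne.
  CH(COOH): pendant –COOH: carbonyl C bonded to C and –OH → carboxylic acid.
  CH(CHO): pendant –CHO: carbonyl C bonded to C and H → aldehyde.
  CH(CH2SH): pendant –CH2SH → thiol.
  CH2COOCH2: –C(=O)–O–C with C on the carbonyl side → ester.
  CH(OCH3): pendant –OCH3: C–O–C with sp³ C, no adjacent C=O → ether.
  CH(COOH): pendant –COOH: carbonyl C bonded to C and –OH → carboxylic acid.
  COCl: –C(=O)Cl: carbonyl C bonded to C and to a halogen → acyl halide (not alkyl halide).
Ester appears at: CH3OOC, CH2COOCH2 → 2.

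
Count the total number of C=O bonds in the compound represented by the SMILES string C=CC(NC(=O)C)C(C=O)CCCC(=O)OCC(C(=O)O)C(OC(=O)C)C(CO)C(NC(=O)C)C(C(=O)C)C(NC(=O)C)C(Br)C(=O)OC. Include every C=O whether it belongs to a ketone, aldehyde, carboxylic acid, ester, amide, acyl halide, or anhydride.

CH(NHCOCH3): amide, 1 C=O (running total 1).
CH(CHO): aldehyde, 1 C=O (running total 2).
CH2COOCH2: ester, 1 C=O (running total 3).
CH(COOH): carboxylic acid, 1 C=O (running total 4).
CH(OCOCH3): ester, 1 C=O (running total 5).
CH(NHCOCH3): amide, 1 C=O (running total 6).
CH(COCH3): ketone, 1 C=O (running total 7).
CH(NHCOCH3): amide, 1 C=O (running total 8).
COOCH3: ester, 1 C=O (running total 9).

9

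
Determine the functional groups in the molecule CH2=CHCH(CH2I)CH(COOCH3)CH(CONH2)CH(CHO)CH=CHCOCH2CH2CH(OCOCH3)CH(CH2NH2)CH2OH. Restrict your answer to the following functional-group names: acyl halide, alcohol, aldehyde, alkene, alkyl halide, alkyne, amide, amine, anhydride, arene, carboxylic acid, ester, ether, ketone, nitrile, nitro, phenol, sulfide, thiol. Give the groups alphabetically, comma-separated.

Reading the structure from left to right:
  CH2=CH: C=C double bond → alkene.
  CH(CH2I): pendant –CH2X: halogen on sp³ carbon → alkyl halide.
  CH(COOCH3): pendant –COOCH3: carbonyl C bonded to C and –OCH3 → ester.
  CH(CONH2): pendant –CONH2: carbonyl C bonded to C and N → amide.
  CH(CHO): pendant –CHO: carbonyl C bonded to C and H → aldehyde.
  CH=CH: C=C double bond → alkene.
  CO: –C(=O)– with carbon on both sides → ketone.
  CH(OCOCH3): pendant –OC(=O)CH3: an acyloxy group → ester.
  CH(CH2NH2): pendant –CH2NH2: N on sp³ C, no adjacent C=O → amine.
  CH2OH: –OH on an sp³ carbon → alcohol.

alcohol, aldehyde, alkene, alkyl halide, amide, amine, ester, ketone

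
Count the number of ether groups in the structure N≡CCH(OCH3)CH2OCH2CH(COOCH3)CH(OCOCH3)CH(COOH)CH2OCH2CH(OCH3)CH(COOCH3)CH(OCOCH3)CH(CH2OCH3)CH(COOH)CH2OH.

5

Reading the structure from left to right:
  N≡C: N≡C–: carbon triple-bonded to nitrogen → nitrile.
  CH(OCH3): pendant –OCH3: C–O–C with sp³ C, no adjacent C=O → ether.
  CH2OCH2: C–O–C with sp³ carbons on both sides and no adjacent C=O → ether.
  CH(COOCH3): pendant –COOCH3: carbonyl C bonded to C and –OCH3 → ester.
  CH(OCOCH3): pendant –OC(=O)CH3: an acyloxy group → ester.
  CH(COOH): pendant –COOH: carbonyl C bonded to C and –OH → carboxylic acid.
  CH2OCH2: C–O–C with sp³ carbons on both sides and no adjacent C=O → ether.
  CH(OCH3): pendant –OCH3: C–O–C with sp³ C, no adjacent C=O → ether.
  CH(COOCH3): pendant –COOCH3: carbonyl C bonded to C and –OCH3 → ester.
  CH(OCOCH3): pendant –OC(=O)CH3: an acyloxy group → ester.
  CH(CH2OCH3): pendant –CH2OCH3: C–O–C linkage → ether.
  CH(COOH): pendant –COOH: carbonyl C bonded to C and –OH → carboxylic acid.
  CH2OH: –OH on an sp³ carbon → alcohol.
Ether appears at: CH(OCH3), CH2OCH2, CH2OCH2, CH(OCH3), CH(CH2OCH3) → 5.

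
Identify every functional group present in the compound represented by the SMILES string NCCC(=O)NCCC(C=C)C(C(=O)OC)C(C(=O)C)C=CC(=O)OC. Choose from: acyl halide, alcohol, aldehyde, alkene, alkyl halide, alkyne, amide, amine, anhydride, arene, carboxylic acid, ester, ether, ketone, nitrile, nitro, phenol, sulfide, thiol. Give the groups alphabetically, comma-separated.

alkene, amide, amine, ester, ketone

Working along the chain:
  H2NCH2: –NH2 on an sp³ carbon with no adjacent C=O → amine.
  CH2CONHCH2: –C(=O)–N– linkage → amide (the N is not an amine).
  CH(CH=CH2): pendant –CH=CH2: C=C double bond → alkene.
  CH(COOCH3): pendant –COOCH3: carbonyl C bonded to C and –OCH3 → ester.
  CH(COCH3): pendant –COCH3: carbonyl C bonded to two carbons → ketone.
  CH=CH: C=C double bond → alkene.
  COOCH3: –C(=O)OCH3: carbonyl C bonded to C and to –OCH3 → ester (not ketone + ether).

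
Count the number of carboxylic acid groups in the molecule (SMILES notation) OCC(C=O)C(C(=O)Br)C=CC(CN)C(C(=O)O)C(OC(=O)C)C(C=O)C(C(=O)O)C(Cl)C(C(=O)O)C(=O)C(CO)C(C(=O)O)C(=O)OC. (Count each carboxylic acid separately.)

4

HO– on an sp³ carbon → alcohol.
pendant –CHO: carbonyl C bonded to C and H → aldehyde.
pendant –C(=O)X: carbonyl C bonded to C and halogen → acyl halide.
C=C double bond → alkene.
pendant –CH2NH2: N on sp³ C, no adjacent C=O → amine.
pendant –COOH: carbonyl C bonded to C and –OH → carboxylic acid.
pendant –OC(=O)CH3: an acyloxy group → ester.
pendant –CHO: carbonyl C bonded to C and H → aldehyde.
pendant –COOH: carbonyl C bonded to C and –OH → carboxylic acid.
halogen on an sp³ carbon → alkyl halide.
pendant –COOH: carbonyl C bonded to C and –OH → carboxylic acid.
–C(=O)– with carbon on both sides → ketone.
pendant –CH2OH on an sp³ backbone C → alcohol.
pendant –COOH: carbonyl C bonded to C and –OH → carboxylic acid.
–C(=O)OCH3: carbonyl C bonded to C and to –OCH3 → ester (not ketone + ether).
Carboxylic acid appears at: CH(COOH), CH(COOH), CH(COOH), CH(COOH) → 4.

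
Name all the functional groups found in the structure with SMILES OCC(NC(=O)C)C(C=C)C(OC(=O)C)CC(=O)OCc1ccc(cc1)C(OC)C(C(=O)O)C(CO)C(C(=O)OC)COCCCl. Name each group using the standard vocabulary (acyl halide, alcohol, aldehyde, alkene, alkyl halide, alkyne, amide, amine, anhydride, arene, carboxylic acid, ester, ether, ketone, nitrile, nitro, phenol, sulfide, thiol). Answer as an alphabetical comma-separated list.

Working along the chain:
  HOCH2: HO– on an sp³ carbon → alcohol.
  CH(NHCOCH3): pendant –NHC(=O)CH3: N bonded to a carbonyl → amide (not amine).
  CH(CH=CH2): pendant –CH=CH2: C=C double bond → alkene.
  CH(OCOCH3): pendant –OC(=O)CH3: an acyloxy group → ester.
  CH2COOCH2: –C(=O)–O–C with C on the carbonyl side → ester.
  C6H4: para-disubstituted benzene ring → arene.
  CH(OCH3): pendant –OCH3: C–O–C with sp³ C, no adjacent C=O → ether.
  CH(COOH): pendant –COOH: carbonyl C bonded to C and –OH → carboxylic acid.
  CH(CH2OH): pendant –CH2OH on an sp³ backbone C → alcohol.
  CH(COOCH3): pendant –COOCH3: carbonyl C bonded to C and –OCH3 → ester.
  CH2OCH2: C–O–C with sp³ carbons on both sides and no adjacent C=O → ether.
  CH2Cl: halogen on an sp³ carbon → alkyl halide.

alcohol, alkene, alkyl halide, amide, arene, carboxylic acid, ester, ether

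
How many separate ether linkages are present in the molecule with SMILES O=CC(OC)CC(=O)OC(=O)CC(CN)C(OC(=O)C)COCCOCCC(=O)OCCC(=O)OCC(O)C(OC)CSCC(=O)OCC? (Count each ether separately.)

4

Working along the chain:
  OHC: terminal –CHO: carbonyl C bonded to H and C → aldehyde.
  CH(OCH3): pendant –OCH3: C–O–C with sp³ C, no adjacent C=O → ether.
  CH2CO-O-COCH2: two acyl groups sharing one oxygen, –C(=O)–O–C(=O)– → anhydride.
  CH(CH2NH2): pendant –CH2NH2: N on sp³ C, no adjacent C=O → amine.
  CH(OCOCH3): pendant –OC(=O)CH3: an acyloxy group → ester.
  CH2OCH2: C–O–C with sp³ carbons on both sides and no adjacent C=O → ether.
  CH2OCH2: C–O–C with sp³ carbons on both sides and no adjacent C=O → ether.
  CH2COOCH2: –C(=O)–O–C with C on the carbonyl side → ester.
  CH2COOCH2: –C(=O)–O–C with C on the carbonyl side → ester.
  CH(OH): –OH on an sp³ carbon → alcohol (secondary).
  CH(OCH3): pendant –OCH3: C–O–C with sp³ C, no adjacent C=O → ether.
  CH2SCH2: C–S–C linkage → sulfide (thioether).
  COOCH2CH3: –C(=O)OCH2CH3: carbonyl C bonded to C and to –OEt → ester.
Ether appears at: CH(OCH3), CH2OCH2, CH2OCH2, CH(OCH3) → 4.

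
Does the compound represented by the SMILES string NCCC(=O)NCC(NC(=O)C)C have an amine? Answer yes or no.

Taking each segment in turn:
  H2NCH2: –NH2 on an sp³ carbon with no adjacent C=O → amine.
  CH2CONHCH2: –C(=O)–N– linkage → amide (the N is not an amine).
  CH(NHCOCH3): pendant –NHC(=O)CH3: N bonded to a carbonyl → amide (not amine).
The H2NCH2 segment supplies the amine: –NH2 on an sp³ carbon with no adjacent C=O → amine.

yes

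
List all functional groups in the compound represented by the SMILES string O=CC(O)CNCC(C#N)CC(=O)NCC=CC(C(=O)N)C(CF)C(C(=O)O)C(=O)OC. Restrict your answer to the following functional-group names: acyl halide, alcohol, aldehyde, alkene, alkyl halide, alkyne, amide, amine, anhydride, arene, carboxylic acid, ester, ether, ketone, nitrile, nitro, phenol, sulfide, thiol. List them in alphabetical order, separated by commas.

alcohol, aldehyde, alkene, alkyl halide, amide, amine, carboxylic acid, ester, nitrile

Working along the chain:
  OHC: terminal –CHO: carbonyl C bonded to H and C → aldehyde.
  CH(OH): –OH on an sp³ carbon → alcohol (secondary).
  CH2NHCH2: C–N–C with sp³ carbons and no adjacent C=O → amine (secondary).
  CH(CN): pendant –C≡N: nitrile.
  CH2CONHCH2: –C(=O)–N– linkage → amide (the N is not an amine).
  CH=CH: C=C double bond → alkene.
  CH(CONH2): pendant –CONH2: carbonyl C bonded to C and N → amide.
  CH(CH2F): pendant –CH2X: halogen on sp³ carbon → alkyl halide.
  CH(COOH): pendant –COOH: carbonyl C bonded to C and –OH → carboxylic acid.
  COOCH3: –C(=O)OCH3: carbonyl C bonded to C and to –OCH3 → ester (not ketone + ether).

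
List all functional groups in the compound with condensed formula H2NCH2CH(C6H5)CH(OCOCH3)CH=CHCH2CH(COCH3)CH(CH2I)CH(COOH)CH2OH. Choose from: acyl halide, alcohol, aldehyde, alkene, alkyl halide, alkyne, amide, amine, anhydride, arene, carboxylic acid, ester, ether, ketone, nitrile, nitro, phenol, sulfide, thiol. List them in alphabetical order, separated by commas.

alcohol, alkene, alkyl halide, amine, arene, carboxylic acid, ester, ketone

–NH2 on an sp³ carbon with no adjacent C=O → amine.
pendant –C6H5: benzene ring → arene.
pendant –OC(=O)CH3: an acyloxy group → ester.
C=C double bond → alkene.
pendant –COCH3: carbonyl C bonded to two carbons → ketone.
pendant –CH2X: halogen on sp³ carbon → alkyl halide.
pendant –COOH: carbonyl C bonded to C and –OH → carboxylic acid.
–OH on an sp³ carbon → alcohol.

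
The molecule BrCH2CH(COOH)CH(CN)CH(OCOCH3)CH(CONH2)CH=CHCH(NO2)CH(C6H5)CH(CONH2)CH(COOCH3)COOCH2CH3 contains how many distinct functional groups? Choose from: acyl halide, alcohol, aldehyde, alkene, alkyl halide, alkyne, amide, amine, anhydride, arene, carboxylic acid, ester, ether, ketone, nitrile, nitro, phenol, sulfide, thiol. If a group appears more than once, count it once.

Reading the structure from left to right:
  BrCH2: halogen on an sp³ carbon → alkyl halide.
  CH(COOH): pendant –COOH: carbonyl C bonded to C and –OH → carboxylic acid.
  CH(CN): pendant –C≡N: nitrile.
  CH(OCOCH3): pendant –OC(=O)CH3: an acyloxy group → ester.
  CH(CONH2): pendant –CONH2: carbonyl C bonded to C and N → amide.
  CH=CH: C=C double bond → alkene.
  CH(NO2): –NO2 on an sp³ carbon → nitro (the N=O is not a carbonyl).
  CH(C6H5): pendant –C6H5: benzene ring → arene.
  CH(CONH2): pendant –CONH2: carbonyl C bonded to C and N → amide.
  CH(COOCH3): pendant –COOCH3: carbonyl C bonded to C and –OCH3 → ester.
  COOCH2CH3: –C(=O)OCH2CH3: carbonyl C bonded to C and to –OEt → ester.
Distinct types present: alkene, alkyl halide, amide, arene, carboxylic acid, ester, nitrile, nitro.

8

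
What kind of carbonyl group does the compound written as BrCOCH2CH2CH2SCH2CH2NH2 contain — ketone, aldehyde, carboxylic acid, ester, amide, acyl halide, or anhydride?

acyl halide

The carbonyl is in the BrCO segment: –C(=O)Br: carbonyl C bonded to C and to a halogen → acyl halide (not alkyl halide).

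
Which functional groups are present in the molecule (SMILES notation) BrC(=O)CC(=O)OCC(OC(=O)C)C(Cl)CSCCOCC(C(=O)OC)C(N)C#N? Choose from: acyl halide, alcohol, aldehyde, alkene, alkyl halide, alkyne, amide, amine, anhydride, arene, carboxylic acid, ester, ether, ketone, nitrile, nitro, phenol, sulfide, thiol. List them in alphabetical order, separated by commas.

–C(=O)Br: carbonyl C bonded to C and to a halogen → acyl halide (not alkyl halide).
–C(=O)–O–C with C on the carbonyl side → ester.
pendant –OC(=O)CH3: an acyloxy group → ester.
halogen on an sp³ carbon → alkyl halide.
C–S–C linkage → sulfide (thioether).
C–O–C with sp³ carbons on both sides and no adjacent C=O → ether.
pendant –COOCH3: carbonyl C bonded to C and –OCH3 → ester.
–NH2 on an sp³ carbon with no adjacent C=O → amine.
–C≡N: carbon triple-bonded to nitrogen → nitrile.

acyl halide, alkyl halide, amine, ester, ether, nitrile, sulfide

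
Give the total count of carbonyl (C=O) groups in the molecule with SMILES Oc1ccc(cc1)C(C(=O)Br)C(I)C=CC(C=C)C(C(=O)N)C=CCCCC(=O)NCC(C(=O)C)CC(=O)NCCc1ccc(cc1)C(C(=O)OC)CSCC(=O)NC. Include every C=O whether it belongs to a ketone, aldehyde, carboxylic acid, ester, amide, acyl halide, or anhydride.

CH(COBr): acyl halide, 1 C=O (running total 1).
CH(CONH2): amide, 1 C=O (running total 2).
CH2CONHCH2: amide, 1 C=O (running total 3).
CH(COCH3): ketone, 1 C=O (running total 4).
CH2CONHCH2: amide, 1 C=O (running total 5).
CH(COOCH3): ester, 1 C=O (running total 6).
CONHCH3: amide, 1 C=O (running total 7).

7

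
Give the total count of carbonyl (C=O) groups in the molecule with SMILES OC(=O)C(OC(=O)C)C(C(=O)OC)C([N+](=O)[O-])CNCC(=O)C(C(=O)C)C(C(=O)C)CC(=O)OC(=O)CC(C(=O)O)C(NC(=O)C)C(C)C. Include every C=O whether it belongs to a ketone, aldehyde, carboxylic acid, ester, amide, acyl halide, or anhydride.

10

HOOC: carboxylic acid, 1 C=O (running total 1).
CH(OCOCH3): ester, 1 C=O (running total 2).
CH(COOCH3): ester, 1 C=O (running total 3).
CO: ketone, 1 C=O (running total 4).
CH(COCH3): ketone, 1 C=O (running total 5).
CH(COCH3): ketone, 1 C=O (running total 6).
CH2CO-O-COCH2: anhydride, 2 C=O (running total 8).
CH(COOH): carboxylic acid, 1 C=O (running total 9).
CH(NHCOCH3): amide, 1 C=O (running total 10).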